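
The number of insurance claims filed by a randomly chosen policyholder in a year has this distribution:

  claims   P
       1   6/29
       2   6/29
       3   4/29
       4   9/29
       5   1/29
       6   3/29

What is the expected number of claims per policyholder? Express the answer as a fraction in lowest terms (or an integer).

89/29

E[X] = (6/29)·1 + (6/29)·2 + (4/29)·3 + (9/29)·4 + (1/29)·5 + (3/29)·6
     = 89/29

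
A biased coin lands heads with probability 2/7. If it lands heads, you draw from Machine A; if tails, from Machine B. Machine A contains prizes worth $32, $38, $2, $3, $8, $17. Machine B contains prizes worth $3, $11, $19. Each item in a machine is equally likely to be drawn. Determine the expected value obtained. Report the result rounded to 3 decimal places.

$12.619

E[X | Machine A] = (32 + 38 + 2 + 3 + 8 + 17)/6 = 50/3
E[X | Machine B] = (3 + 11 + 19)/3 = 11
E[X] = (2/7)·50/3 + (5/7)·11 = 265/21 ≈ 12.619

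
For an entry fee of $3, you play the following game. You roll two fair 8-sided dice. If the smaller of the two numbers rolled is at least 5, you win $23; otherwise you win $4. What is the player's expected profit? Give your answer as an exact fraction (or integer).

E[payout] = (3/4)·4 + (1/4)·23 = 35/4
Expected profit = 35/4 − 3 = 23/4

23/4 dollars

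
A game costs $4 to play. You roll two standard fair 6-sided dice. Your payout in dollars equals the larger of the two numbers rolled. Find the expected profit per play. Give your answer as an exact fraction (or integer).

17/36 dollars

Distribution of the larger of the two numbers rolled: 1 w.p. 1/36, 2 w.p. 1/12, 3 w.p. 5/36, 4 w.p. 7/36, 5 w.p. 1/4, 6 w.p. 11/36
E[payout] = (1/36)·1 + (1/12)·2 + (5/36)·3 + (7/36)·4 + (1/4)·5 + (11/36)·6 = 161/36
Expected profit = 161/36 − 4 = 17/36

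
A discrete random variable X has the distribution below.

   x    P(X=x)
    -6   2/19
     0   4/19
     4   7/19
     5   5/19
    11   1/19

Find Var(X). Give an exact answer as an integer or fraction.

5466/361

E[X] = (2/19)·(-6) + (4/19)·0 + (7/19)·4 + (5/19)·5 + (1/19)·11 = 52/19
E[X²] = (2/19)·36 + (4/19)·0 + (7/19)·16 + (5/19)·25 + (1/19)·121 = 430/19
Var(X) = 430/19 − (52/19)² = 5466/361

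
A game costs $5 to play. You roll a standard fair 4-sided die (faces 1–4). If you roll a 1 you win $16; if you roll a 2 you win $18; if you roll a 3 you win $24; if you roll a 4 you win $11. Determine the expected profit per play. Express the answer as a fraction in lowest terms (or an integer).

E[payout] = (1/4)·11 + (1/4)·16 + (1/4)·18 + (1/4)·24 = 69/4
Expected profit = 69/4 − 5 = 49/4

49/4 dollars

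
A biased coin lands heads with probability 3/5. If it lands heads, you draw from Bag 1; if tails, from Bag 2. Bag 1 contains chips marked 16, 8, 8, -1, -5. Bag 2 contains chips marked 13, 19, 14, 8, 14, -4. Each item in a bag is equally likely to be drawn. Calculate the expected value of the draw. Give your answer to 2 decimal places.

E[X | Bag 1] = (16 + 8 + 8 − 1 − 5)/5 = 26/5
E[X | Bag 2] = (13 + 19 + 14 + 8 + 14 − 4)/6 = 32/3
E[X] = (3/5)·26/5 + (2/5)·32/3 = 554/75 ≈ 7.39

7.39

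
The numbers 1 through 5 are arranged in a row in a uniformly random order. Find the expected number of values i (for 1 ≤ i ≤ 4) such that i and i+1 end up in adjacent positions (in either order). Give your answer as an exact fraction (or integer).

8/5

For each i ∈ {1,…,4}, let Xᵢ = 1 if i and i+1 are adjacent. P(Xᵢ=1) = 2·(5−1)!/5! = 2/5.
By linearity, E[ΣXᵢ] = (4)·(2/5) = 8/5.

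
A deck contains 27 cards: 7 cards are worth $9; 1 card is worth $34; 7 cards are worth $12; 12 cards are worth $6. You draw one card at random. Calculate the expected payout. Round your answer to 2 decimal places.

$9.37

E[payout] = (7/27)·9 + (1/27)·34 + (7/27)·12 + (12/27)·6 = 253/27
≈ $9.37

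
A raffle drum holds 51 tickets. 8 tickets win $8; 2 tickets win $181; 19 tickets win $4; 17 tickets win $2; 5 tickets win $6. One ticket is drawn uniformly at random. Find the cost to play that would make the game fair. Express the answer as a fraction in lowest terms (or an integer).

566/51 dollars

E[payout] = (8/51)·8 + (2/51)·181 + (19/51)·4 + (17/51)·2 + (5/51)·6 = 566/51
Fair fee = E[payout] = 566/51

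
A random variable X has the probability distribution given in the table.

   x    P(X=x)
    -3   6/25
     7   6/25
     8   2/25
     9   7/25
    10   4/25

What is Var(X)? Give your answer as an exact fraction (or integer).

E[X] = (6/25)·(-3) + (6/25)·7 + (2/25)·8 + (7/25)·9 + (4/25)·10 = 143/25
E[X²] = (6/25)·9 + (6/25)·49 + (2/25)·64 + (7/25)·81 + (4/25)·100 = 1443/25
Var(X) = 1443/25 − (143/25)² = 15626/625

15626/625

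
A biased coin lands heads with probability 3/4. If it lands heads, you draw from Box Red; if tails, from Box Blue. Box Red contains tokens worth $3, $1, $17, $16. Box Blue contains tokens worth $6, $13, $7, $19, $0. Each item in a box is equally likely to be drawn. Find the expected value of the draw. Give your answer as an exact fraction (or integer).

E[X | Box Red] = (3 + 1 + 17 + 16)/4 = 37/4
E[X | Box Blue] = (6 + 13 + 7 + 19 + 0)/5 = 9
E[X] = (3/4)·37/4 + (1/4)·9 = 147/16

147/16 dollars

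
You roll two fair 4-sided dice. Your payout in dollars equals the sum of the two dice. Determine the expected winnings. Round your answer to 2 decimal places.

$5.00

Distribution of the sum of the two dice: 2 w.p. 1/16, 3 w.p. 1/8, 4 w.p. 3/16, 5 w.p. 1/4, 6 w.p. 3/16, 7 w.p. 1/8, …
E[payout] = (1/16)·2 + (1/8)·3 + (3/16)·4 + (1/4)·5 + (3/16)·6 + (1/8)·7 + (1/16)·8 = 5
≈ $5.00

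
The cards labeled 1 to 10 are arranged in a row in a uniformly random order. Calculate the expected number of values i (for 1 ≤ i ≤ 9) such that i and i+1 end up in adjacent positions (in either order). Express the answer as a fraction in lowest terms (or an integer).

For each i ∈ {1,…,9}, let Xᵢ = 1 if i and i+1 are adjacent. P(Xᵢ=1) = 2·(10−1)!/10! = 2/10.
By linearity, E[ΣXᵢ] = (9)·(2/10) = 9/5.

9/5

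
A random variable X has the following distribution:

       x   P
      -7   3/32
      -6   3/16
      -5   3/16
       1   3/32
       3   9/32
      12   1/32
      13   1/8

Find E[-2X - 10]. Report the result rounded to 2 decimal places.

-10.44

E[-2x-10] = (3/32)·4 + (3/16)·2 + (3/16)·0 + (3/32)·(-12) + (9/32)·(-16) + (1/32)·(-34) + (1/8)·(-36)
     = -167/16 ≈ -10.44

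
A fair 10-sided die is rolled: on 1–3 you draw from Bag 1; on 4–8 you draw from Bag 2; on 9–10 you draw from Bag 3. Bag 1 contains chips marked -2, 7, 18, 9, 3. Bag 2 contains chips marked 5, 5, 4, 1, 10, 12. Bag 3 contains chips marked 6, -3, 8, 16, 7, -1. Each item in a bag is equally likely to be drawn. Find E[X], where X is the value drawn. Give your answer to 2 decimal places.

6.28

E[X | Bag 1] = (-2 + 7 + 18 + 9 + 3)/5 = 7
E[X | Bag 2] = (5 + 5 + 4 + 1 + 10 + 12)/6 = 37/6
E[X | Bag 3] = (6 − 3 + 8 + 16 + 7 − 1)/6 = 11/2
E[X] = (3/10)·7 + (1/2)·37/6 + (1/5)·11/2 = 377/60 ≈ 6.28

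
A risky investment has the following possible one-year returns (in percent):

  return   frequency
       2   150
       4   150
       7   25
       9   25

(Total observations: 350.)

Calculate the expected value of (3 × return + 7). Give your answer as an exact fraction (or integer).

Total = 350, so P(return=2) = 150/350, etc.
E[3x+7] = (3/7)·13 + (3/7)·19 + (1/14)·28 + (1/14)·34
     = 127/7

127/7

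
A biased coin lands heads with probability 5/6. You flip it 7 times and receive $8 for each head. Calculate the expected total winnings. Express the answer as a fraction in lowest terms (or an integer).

E[#heads] = 7·5/6 = 35/6 (linearity over flips).
E[winnings] = 8·35/6 = 140/3.

140/3 dollars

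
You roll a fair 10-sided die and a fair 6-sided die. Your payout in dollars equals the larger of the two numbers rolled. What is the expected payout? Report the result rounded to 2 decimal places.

Distribution of the larger of the two numbers rolled: 1 w.p. 1/60, 2 w.p. 1/20, 3 w.p. 1/12, 4 w.p. 7/60, 5 w.p. 3/20, 6 w.p. 11/60, …
E[payout] = (1/60)·1 + (1/20)·2 + (1/12)·3 + (7/60)·4 + (3/20)·5 + (11/60)·6 + (1/10)·7 + (1/10)·8 + (1/10)·9 + (1/10)·10 = 73/12
≈ $6.08

$6.08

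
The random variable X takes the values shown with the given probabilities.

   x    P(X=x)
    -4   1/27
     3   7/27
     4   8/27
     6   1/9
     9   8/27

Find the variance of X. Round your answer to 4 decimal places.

9.1632

E[X] = (1/27)·(-4) + (7/27)·3 + (8/27)·4 + (1/9)·6 + (8/27)·9 = 139/27
E[X²] = (1/27)·16 + (7/27)·9 + (8/27)·16 + (1/9)·36 + (8/27)·81 = 107/3
Var(X) = 107/3 − (139/27)² = 6680/729 ≈ 9.1632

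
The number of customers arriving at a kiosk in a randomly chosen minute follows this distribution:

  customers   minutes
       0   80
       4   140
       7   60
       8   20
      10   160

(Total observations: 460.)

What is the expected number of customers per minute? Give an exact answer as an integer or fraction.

Total = 460, so P(customers=0) = 80/460, etc.
E[X] = (4/23)·0 + (7/23)·4 + (3/23)·7 + (1/23)·8 + (8/23)·10
     = 137/23

137/23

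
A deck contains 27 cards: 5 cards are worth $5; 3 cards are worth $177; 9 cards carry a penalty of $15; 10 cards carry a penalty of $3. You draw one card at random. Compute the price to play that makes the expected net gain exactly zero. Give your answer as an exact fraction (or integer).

391/27 dollars

E[payout] = (5/27)·5 + (3/27)·177 + (9/27)·(-15) + (10/27)·(-3) = 391/27
Fair fee = E[payout] = 391/27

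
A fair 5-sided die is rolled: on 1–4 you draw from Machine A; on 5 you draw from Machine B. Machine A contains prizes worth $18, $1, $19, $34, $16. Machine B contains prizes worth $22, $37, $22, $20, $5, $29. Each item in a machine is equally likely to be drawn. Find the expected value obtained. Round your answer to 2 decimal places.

E[X | Machine A] = (18 + 1 + 19 + 34 + 16)/5 = 88/5
E[X | Machine B] = (22 + 37 + 22 + 20 + 5 + 29)/6 = 45/2
E[X] = (4/5)·88/5 + (1/5)·45/2 = 929/50 ≈ 18.58

$18.58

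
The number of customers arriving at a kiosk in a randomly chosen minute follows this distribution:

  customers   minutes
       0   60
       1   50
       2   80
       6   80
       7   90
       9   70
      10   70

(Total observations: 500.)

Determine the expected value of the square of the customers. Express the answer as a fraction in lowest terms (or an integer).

Total = 500, so P(customers=0) = 60/500, etc.
E[X²] = (3/25)·0 + (1/10)·1 + (4/25)·4 + (4/25)·36 + (9/50)·49 + (7/50)·81 + (7/50)·100
     = 2033/50

2033/50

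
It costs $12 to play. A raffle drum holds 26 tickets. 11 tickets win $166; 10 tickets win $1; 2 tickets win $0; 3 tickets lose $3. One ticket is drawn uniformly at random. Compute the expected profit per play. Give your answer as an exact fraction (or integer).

E[payout] = (11/26)·166 + (10/26)·1 + (2/26)·0 + (3/26)·(-3) = 1827/26
Expected profit = 1827/26 − 12 = 1515/26

1515/26 dollars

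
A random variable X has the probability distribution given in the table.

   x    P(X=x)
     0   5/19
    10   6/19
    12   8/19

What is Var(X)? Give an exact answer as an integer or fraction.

E[X] = (5/19)·0 + (6/19)·10 + (8/19)·12 = 156/19
E[X²] = (5/19)·0 + (6/19)·100 + (8/19)·144 = 1752/19
Var(X) = 1752/19 − (156/19)² = 8952/361

8952/361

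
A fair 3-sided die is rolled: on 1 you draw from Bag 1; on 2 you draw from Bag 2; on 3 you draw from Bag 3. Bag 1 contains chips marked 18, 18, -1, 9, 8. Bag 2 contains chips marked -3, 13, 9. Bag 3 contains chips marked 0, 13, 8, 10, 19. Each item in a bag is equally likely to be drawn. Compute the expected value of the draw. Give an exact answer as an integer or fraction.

401/45

E[X | Bag 1] = (18 + 18 − 1 + 9 + 8)/5 = 52/5
E[X | Bag 2] = (-3 + 13 + 9)/3 = 19/3
E[X | Bag 3] = (0 + 13 + 8 + 10 + 19)/5 = 10
E[X] = (1/3)·52/5 + (1/3)·19/3 + (1/3)·10 = 401/45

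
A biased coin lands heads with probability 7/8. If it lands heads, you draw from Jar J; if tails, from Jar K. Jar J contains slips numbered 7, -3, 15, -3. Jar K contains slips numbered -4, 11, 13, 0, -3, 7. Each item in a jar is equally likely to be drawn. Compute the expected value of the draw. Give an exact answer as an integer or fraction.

E[X | Jar J] = (7 − 3 + 15 − 3)/4 = 4
E[X | Jar K] = (-4 + 11 + 13 + 0 − 3 + 7)/6 = 4
E[X] = (7/8)·4 + (1/8)·4 = 4

4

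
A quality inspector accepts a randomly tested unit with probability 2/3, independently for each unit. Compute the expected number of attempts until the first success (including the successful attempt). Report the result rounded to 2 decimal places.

For a geometric distribution, E[trials] = 1/p = 1/(2/3) = 3/2.
≈ 1.50

1.50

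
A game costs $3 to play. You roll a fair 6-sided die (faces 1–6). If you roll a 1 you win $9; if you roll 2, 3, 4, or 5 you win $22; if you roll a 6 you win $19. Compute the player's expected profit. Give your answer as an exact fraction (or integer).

E[payout] = (1/6)·9 + (1/6)·19 + (2/3)·22 = 58/3
Expected profit = 58/3 − 3 = 49/3

49/3 dollars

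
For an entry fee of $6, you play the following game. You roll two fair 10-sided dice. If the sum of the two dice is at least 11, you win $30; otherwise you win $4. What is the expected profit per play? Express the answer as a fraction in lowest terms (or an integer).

123/10 dollars

E[payout] = (9/20)·4 + (11/20)·30 = 183/10
Expected profit = 183/10 − 6 = 123/10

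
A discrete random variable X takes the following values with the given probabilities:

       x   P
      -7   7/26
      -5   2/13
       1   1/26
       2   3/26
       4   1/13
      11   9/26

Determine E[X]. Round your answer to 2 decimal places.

E[X] = (7/26)·(-7) + (2/13)·(-5) + (1/26)·1 + (3/26)·2 + (1/13)·4 + (9/26)·11
     = 45/26 ≈ 1.73

1.73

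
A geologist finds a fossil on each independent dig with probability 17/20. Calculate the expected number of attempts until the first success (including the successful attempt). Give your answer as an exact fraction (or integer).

20/17

For a geometric distribution, E[trials] = 1/p = 1/(17/20) = 20/17.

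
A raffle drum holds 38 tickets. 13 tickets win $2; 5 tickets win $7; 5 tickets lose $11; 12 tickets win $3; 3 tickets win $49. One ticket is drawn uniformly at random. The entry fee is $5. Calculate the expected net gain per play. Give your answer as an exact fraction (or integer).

-1/38 dollars

E[payout] = (13/38)·2 + (5/38)·7 + (5/38)·(-11) + (12/38)·3 + (3/38)·49 = 189/38
Expected profit = 189/38 − 5 = -1/38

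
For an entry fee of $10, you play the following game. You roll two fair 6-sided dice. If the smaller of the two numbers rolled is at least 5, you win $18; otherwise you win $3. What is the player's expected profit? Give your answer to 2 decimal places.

E[payout] = (8/9)·3 + (1/9)·18 = 14/3
Expected profit = 14/3 − 10 = -16/3 ≈ -$5.33

-$5.33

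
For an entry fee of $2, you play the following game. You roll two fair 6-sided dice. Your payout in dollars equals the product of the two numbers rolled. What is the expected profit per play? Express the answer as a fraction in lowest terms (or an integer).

Distribution of the product of the two numbers rolled: 1 w.p. 1/36, 2 w.p. 1/18, 3 w.p. 1/18, 4 w.p. 1/12, 5 w.p. 1/18, 6 w.p. 1/9, …
E[payout] = (1/36)·1 + (1/18)·2 + (1/18)·3 + (1/12)·4 + (1/18)·5 + (1/9)·6 + (1/18)·8 + (1/36)·9 + (1/18)·10 + (1/9)·12 + (1/18)·15 + (1/36)·16 + (1/18)·18 + (1/18)·20 + (1/18)·24 + (1/36)·25 + (1/18)·30 + (1/36)·36 = 49/4
Expected profit = 49/4 − 2 = 41/4

41/4 dollars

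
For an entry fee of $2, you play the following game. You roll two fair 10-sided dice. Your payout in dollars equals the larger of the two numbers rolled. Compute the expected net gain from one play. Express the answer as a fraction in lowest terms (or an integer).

Distribution of the larger of the two numbers rolled: 1 w.p. 1/100, 2 w.p. 3/100, 3 w.p. 1/20, 4 w.p. 7/100, 5 w.p. 9/100, 6 w.p. 11/100, …
E[payout] = (1/100)·1 + (3/100)·2 + (1/20)·3 + (7/100)·4 + (9/100)·5 + (11/100)·6 + (13/100)·7 + (3/20)·8 + (17/100)·9 + (19/100)·10 = 143/20
Expected profit = 143/20 − 2 = 103/20

103/20 dollars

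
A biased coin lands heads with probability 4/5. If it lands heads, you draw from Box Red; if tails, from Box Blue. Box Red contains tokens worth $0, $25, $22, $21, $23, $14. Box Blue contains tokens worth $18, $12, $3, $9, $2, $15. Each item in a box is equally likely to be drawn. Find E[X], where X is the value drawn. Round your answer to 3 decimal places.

E[X | Box Red] = (0 + 25 + 22 + 21 + 23 + 14)/6 = 35/2
E[X | Box Blue] = (18 + 12 + 3 + 9 + 2 + 15)/6 = 59/6
E[X] = (4/5)·35/2 + (1/5)·59/6 = 479/30 ≈ 15.967

$15.967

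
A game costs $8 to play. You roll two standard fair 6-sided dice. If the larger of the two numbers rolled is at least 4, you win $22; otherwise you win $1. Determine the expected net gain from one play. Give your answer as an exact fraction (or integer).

E[payout] = (1/4)·1 + (3/4)·22 = 67/4
Expected profit = 67/4 − 8 = 35/4

35/4 dollars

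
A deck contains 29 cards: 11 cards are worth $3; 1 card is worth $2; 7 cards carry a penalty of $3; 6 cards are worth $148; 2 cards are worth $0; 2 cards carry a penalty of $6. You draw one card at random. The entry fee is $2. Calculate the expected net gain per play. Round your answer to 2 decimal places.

E[payout] = (11/29)·3 + (1/29)·2 + (7/29)·(-3) + (6/29)·148 + (2/29)·0 + (2/29)·(-6) = 890/29
Expected profit = 890/29 − 2 = 832/29 ≈ $28.69

$28.69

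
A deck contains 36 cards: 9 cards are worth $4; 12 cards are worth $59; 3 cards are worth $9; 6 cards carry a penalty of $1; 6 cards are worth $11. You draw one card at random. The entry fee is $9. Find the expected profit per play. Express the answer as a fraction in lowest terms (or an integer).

E[payout] = (9/36)·4 + (12/36)·59 + (3/36)·9 + (6/36)·(-1) + (6/36)·11 = 277/12
Expected profit = 277/12 − 9 = 169/12

169/12 dollars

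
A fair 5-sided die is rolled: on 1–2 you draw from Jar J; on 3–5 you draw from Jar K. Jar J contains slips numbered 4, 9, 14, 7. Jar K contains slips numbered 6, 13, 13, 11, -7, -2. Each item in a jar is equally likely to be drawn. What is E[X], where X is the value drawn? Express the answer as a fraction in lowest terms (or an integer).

34/5

E[X | Jar J] = (4 + 9 + 14 + 7)/4 = 17/2
E[X | Jar K] = (6 + 13 + 13 + 11 − 7 − 2)/6 = 17/3
E[X] = (2/5)·17/2 + (3/5)·17/3 = 34/5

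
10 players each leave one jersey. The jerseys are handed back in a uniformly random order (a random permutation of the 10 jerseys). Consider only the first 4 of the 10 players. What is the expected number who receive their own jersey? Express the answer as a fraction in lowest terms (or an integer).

Let Xᵢ = 1 if person i gets their own jersey. For each i, P(Xᵢ=1) = 1/10.
By linearity of expectation, E[X₁+…+X_4] = 4·(1/10) = 2/5.

2/5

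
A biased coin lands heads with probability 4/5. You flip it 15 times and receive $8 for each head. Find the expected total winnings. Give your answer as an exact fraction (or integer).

$96

E[#heads] = 15·4/5 = 12 (linearity over flips).
E[winnings] = 8·12 = 96.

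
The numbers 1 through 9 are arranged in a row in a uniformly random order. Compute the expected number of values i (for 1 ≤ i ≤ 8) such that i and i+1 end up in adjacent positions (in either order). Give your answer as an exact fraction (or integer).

16/9

For each i ∈ {1,…,8}, let Xᵢ = 1 if i and i+1 are adjacent. P(Xᵢ=1) = 2·(9−1)!/9! = 2/9.
By linearity, E[ΣXᵢ] = (8)·(2/9) = 16/9.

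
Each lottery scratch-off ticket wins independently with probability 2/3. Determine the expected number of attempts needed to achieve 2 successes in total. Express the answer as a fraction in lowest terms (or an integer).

3

By linearity (sum of 2 independent geometric waits), E[trials] = 2/p = 2/(2/3) = 3.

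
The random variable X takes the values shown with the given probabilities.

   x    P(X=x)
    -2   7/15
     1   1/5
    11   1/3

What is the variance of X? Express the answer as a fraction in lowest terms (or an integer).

7604/225

E[X] = (7/15)·(-2) + (1/5)·1 + (1/3)·11 = 44/15
E[X²] = (7/15)·4 + (1/5)·1 + (1/3)·121 = 212/5
Var(X) = 212/5 − (44/15)² = 7604/225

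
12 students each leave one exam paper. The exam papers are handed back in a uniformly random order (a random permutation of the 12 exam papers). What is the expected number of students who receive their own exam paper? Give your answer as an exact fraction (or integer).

1

Let Xᵢ = 1 if person i gets their own exam paper. For each i, P(Xᵢ=1) = 1/12.
By linearity of expectation, E[X₁+…+X_12] = 12·(1/12) = 1.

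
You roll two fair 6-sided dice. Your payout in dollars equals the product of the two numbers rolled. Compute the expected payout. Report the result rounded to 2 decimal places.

$12.25

Distribution of the product of the two numbers rolled: 1 w.p. 1/36, 2 w.p. 1/18, 3 w.p. 1/18, 4 w.p. 1/12, 5 w.p. 1/18, 6 w.p. 1/9, …
E[payout] = (1/36)·1 + (1/18)·2 + (1/18)·3 + (1/12)·4 + (1/18)·5 + (1/9)·6 + (1/18)·8 + (1/36)·9 + (1/18)·10 + (1/9)·12 + (1/18)·15 + (1/36)·16 + (1/18)·18 + (1/18)·20 + (1/18)·24 + (1/36)·25 + (1/18)·30 + (1/36)·36 = 49/4
≈ $12.25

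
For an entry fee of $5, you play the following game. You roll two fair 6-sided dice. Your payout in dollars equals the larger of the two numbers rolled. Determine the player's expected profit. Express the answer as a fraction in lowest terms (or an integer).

Distribution of the larger of the two numbers rolled: 1 w.p. 1/36, 2 w.p. 1/12, 3 w.p. 5/36, 4 w.p. 7/36, 5 w.p. 1/4, 6 w.p. 11/36
E[payout] = (1/36)·1 + (1/12)·2 + (5/36)·3 + (7/36)·4 + (1/4)·5 + (11/36)·6 = 161/36
Expected profit = 161/36 − 5 = -19/36

-19/36 dollars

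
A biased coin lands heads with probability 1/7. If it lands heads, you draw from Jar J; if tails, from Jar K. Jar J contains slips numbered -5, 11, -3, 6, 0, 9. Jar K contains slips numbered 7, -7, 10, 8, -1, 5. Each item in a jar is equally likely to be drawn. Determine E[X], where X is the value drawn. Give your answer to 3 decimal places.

3.571

E[X | Jar J] = (-5 + 11 − 3 + 6 + 0 + 9)/6 = 3
E[X | Jar K] = (7 − 7 + 10 + 8 − 1 + 5)/6 = 11/3
E[X] = (1/7)·3 + (6/7)·11/3 = 25/7 ≈ 3.571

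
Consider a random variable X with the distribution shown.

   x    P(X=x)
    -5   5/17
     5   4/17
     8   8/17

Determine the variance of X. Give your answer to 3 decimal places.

E[X] = (5/17)·(-5) + (4/17)·5 + (8/17)·8 = 59/17
E[X²] = (5/17)·25 + (4/17)·25 + (8/17)·64 = 737/17
Var(X) = 737/17 − (59/17)² = 9048/289 ≈ 31.308

31.308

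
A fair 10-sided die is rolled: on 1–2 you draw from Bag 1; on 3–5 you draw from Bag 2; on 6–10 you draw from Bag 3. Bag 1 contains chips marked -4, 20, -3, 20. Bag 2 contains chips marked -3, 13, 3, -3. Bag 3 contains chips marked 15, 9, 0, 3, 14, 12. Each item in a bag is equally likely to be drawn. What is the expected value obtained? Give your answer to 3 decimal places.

6.817

E[X | Bag 1] = (-4 + 20 − 3 + 20)/4 = 33/4
E[X | Bag 2] = (-3 + 13 + 3 − 3)/4 = 5/2
E[X | Bag 3] = (15 + 9 + 0 + 3 + 14 + 12)/6 = 53/6
E[X] = (1/5)·33/4 + (3/10)·5/2 + (1/2)·53/6 = 409/60 ≈ 6.817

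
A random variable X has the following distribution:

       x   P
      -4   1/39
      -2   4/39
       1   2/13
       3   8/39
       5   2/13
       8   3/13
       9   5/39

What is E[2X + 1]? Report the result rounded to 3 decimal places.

E[2x+1] = (1/39)·(-7) + (4/39)·(-3) + (2/13)·3 + (8/39)·7 + (2/13)·11 + (3/13)·17 + (5/39)·19
     = 123/13 ≈ 9.462

9.462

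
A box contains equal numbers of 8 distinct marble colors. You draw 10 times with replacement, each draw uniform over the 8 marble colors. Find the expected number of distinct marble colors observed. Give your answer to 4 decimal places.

Let Xⱼ=1 if type j appears at least once. P(Xⱼ=1) = 1 − ((8−1)/8)^10 = 791266575/1073741824.
E[#distinct] = 8·791266575/1073741824 = 791266575/134217728.
≈ 5.8954

5.8954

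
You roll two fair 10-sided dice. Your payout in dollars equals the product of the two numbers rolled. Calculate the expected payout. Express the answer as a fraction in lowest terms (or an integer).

Distribution of the product of the two numbers rolled: 1 w.p. 1/100, 2 w.p. 1/50, 3 w.p. 1/50, 4 w.p. 3/100, 5 w.p. 1/50, 6 w.p. 1/25, …
E[payout] = (1/100)·1 + (1/50)·2 + (1/50)·3 + (3/100)·4 + (1/50)·5 + (1/25)·6 + (1/50)·7 + (1/25)·8 + (3/100)·9 + (1/25)·10 + (1/25)·12 + (1/50)·14 + (1/50)·15 + (3/100)·16 + (1/25)·18 + (1/25)·20 + (1/50)·21 + (1/25)·24 + (1/100)·25 + (1/50)·27 + (1/50)·28 + (1/25)·30 + (1/50)·32 + (1/50)·35 + (3/100)·36 + (1/25)·40 + (1/50)·42 + (1/50)·45 + (1/50)·48 + (1/100)·49 + (1/50)·50 + (1/50)·54 + (1/50)·56 + (1/50)·60 + (1/50)·63 + (1/100)·64 + (1/50)·70 + (1/50)·72 + (1/50)·80 + (1/100)·81 + (1/50)·90 + (1/100)·100 = 121/4

121/4 dollars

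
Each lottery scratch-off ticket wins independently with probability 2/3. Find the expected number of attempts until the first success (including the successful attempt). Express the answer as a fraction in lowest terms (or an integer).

For a geometric distribution, E[trials] = 1/p = 1/(2/3) = 3/2.

3/2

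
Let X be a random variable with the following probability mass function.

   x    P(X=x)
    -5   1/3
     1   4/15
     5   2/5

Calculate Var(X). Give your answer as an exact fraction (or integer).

456/25

E[X] = (1/3)·(-5) + (4/15)·1 + (2/5)·5 = 3/5
E[X²] = (1/3)·25 + (4/15)·1 + (2/5)·25 = 93/5
Var(X) = 93/5 − (3/5)² = 456/25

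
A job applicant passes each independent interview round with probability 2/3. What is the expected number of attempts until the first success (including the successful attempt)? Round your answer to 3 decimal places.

1.500

For a geometric distribution, E[trials] = 1/p = 1/(2/3) = 3/2.
≈ 1.500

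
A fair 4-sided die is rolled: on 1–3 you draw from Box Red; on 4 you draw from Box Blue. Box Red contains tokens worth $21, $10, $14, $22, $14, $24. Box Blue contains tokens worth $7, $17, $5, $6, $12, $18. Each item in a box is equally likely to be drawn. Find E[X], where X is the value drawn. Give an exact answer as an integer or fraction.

95/6 dollars

E[X | Box Red] = (21 + 10 + 14 + 22 + 14 + 24)/6 = 35/2
E[X | Box Blue] = (7 + 17 + 5 + 6 + 12 + 18)/6 = 65/6
E[X] = (3/4)·35/2 + (1/4)·65/6 = 95/6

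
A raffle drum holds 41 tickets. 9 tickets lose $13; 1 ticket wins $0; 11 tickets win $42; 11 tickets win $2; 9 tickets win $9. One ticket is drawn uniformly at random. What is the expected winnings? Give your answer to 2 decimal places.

E[payout] = (9/41)·(-13) + (1/41)·0 + (11/41)·42 + (11/41)·2 + (9/41)·9 = 448/41
≈ $10.93

$10.93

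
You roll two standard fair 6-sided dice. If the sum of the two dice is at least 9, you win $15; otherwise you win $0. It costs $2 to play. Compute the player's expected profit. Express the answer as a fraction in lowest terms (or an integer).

13/6 dollars

E[payout] = (13/18)·0 + (5/18)·15 = 25/6
Expected profit = 25/6 − 2 = 13/6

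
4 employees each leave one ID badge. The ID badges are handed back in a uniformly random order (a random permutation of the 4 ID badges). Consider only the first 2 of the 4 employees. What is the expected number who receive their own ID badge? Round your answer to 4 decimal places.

Let Xᵢ = 1 if person i gets their own ID badge. For each i, P(Xᵢ=1) = 1/4.
By linearity of expectation, E[X₁+…+X_2] = 2·(1/4) = 1/2.
≈ 0.5000

0.5000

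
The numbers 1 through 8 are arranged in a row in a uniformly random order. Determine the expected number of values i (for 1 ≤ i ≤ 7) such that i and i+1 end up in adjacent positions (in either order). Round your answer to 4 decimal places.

1.7500

For each i ∈ {1,…,7}, let Xᵢ = 1 if i and i+1 are adjacent. P(Xᵢ=1) = 2·(8−1)!/8! = 2/8.
By linearity, E[ΣXᵢ] = (7)·(2/8) = 7/4.
≈ 1.7500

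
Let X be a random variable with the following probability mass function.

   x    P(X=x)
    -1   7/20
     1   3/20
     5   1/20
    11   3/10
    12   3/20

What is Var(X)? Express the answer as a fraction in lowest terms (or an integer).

13251/400

E[X] = (7/20)·(-1) + (3/20)·1 + (1/20)·5 + (3/10)·11 + (3/20)·12 = 103/20
E[X²] = (7/20)·1 + (3/20)·1 + (1/20)·25 + (3/10)·121 + (3/20)·144 = 1193/20
Var(X) = 1193/20 − (103/20)² = 13251/400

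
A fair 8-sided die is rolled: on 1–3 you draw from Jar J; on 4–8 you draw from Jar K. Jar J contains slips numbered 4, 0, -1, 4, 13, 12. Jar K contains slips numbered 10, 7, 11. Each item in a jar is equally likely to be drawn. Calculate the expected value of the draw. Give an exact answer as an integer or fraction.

47/6

E[X | Jar J] = (4 + 0 − 1 + 4 + 13 + 12)/6 = 16/3
E[X | Jar K] = (10 + 7 + 11)/3 = 28/3
E[X] = (3/8)·16/3 + (5/8)·28/3 = 47/6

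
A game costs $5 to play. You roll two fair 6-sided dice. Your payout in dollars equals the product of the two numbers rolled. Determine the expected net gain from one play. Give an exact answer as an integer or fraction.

29/4 dollars

Distribution of the product of the two numbers rolled: 1 w.p. 1/36, 2 w.p. 1/18, 3 w.p. 1/18, 4 w.p. 1/12, 5 w.p. 1/18, 6 w.p. 1/9, …
E[payout] = (1/36)·1 + (1/18)·2 + (1/18)·3 + (1/12)·4 + (1/18)·5 + (1/9)·6 + (1/18)·8 + (1/36)·9 + (1/18)·10 + (1/9)·12 + (1/18)·15 + (1/36)·16 + (1/18)·18 + (1/18)·20 + (1/18)·24 + (1/36)·25 + (1/18)·30 + (1/36)·36 = 49/4
Expected profit = 49/4 − 5 = 29/4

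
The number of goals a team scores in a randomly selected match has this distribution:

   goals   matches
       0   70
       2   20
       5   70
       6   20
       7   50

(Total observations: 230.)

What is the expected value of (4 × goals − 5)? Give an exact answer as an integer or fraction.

229/23

Total = 230, so P(goals=0) = 70/230, etc.
E[4x-5] = (7/23)·(-5) + (2/23)·3 + (7/23)·15 + (2/23)·19 + (5/23)·23
     = 229/23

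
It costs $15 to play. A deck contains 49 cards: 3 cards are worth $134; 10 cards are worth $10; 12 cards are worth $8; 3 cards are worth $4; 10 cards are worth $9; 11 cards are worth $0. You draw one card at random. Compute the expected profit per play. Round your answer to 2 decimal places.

E[payout] = (3/49)·134 + (10/49)·10 + (12/49)·8 + (3/49)·4 + (10/49)·9 + (11/49)·0 = 100/7
Expected profit = 100/7 − 15 = -5/7 ≈ -$0.71

-$0.71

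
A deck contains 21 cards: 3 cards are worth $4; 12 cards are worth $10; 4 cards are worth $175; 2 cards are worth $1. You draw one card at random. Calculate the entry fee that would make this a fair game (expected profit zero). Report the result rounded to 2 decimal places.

E[payout] = (3/21)·4 + (12/21)·10 + (4/21)·175 + (2/21)·1 = 278/7
Fair fee = E[payout] = 278/7 ≈ $39.71

$39.71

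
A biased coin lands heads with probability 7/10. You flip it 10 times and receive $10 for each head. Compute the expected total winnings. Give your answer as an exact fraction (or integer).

$70

E[#heads] = 10·7/10 = 7 (linearity over flips).
E[winnings] = 10·7 = 70.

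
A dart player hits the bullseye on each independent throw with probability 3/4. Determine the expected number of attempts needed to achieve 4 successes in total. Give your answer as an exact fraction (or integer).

By linearity (sum of 4 independent geometric waits), E[trials] = 4/p = 4/(3/4) = 16/3.

16/3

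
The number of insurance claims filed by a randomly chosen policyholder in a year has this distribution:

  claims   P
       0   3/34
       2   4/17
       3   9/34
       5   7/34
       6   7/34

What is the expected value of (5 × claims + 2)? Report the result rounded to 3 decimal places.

E[5x+2] = (3/34)·2 + (4/17)·12 + (9/34)·17 + (7/34)·27 + (7/34)·32
     = 334/17 ≈ 19.647

19.647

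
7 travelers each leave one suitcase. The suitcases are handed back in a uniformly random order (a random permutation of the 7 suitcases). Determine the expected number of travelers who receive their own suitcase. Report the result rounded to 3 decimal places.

Let Xᵢ = 1 if person i gets their own suitcase. For each i, P(Xᵢ=1) = 1/7.
By linearity of expectation, E[X₁+…+X_7] = 7·(1/7) = 1.
≈ 1.000

1.000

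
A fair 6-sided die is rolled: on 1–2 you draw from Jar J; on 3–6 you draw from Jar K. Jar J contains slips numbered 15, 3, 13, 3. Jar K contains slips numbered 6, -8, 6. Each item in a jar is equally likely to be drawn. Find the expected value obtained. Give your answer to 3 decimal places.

3.722

E[X | Jar J] = (15 + 3 + 13 + 3)/4 = 17/2
E[X | Jar K] = (6 − 8 + 6)/3 = 4/3
E[X] = (1/3)·17/2 + (2/3)·4/3 = 67/18 ≈ 3.722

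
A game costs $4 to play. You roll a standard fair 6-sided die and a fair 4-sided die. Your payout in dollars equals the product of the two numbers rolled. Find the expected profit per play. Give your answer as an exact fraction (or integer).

19/4 dollars

Distribution of the product of the two numbers rolled: 1 w.p. 1/24, 2 w.p. 1/12, 3 w.p. 1/12, 4 w.p. 1/8, 5 w.p. 1/24, 6 w.p. 1/8, …
E[payout] = (1/24)·1 + (1/12)·2 + (1/12)·3 + (1/8)·4 + (1/24)·5 + (1/8)·6 + (1/12)·8 + (1/24)·9 + (1/24)·10 + (1/8)·12 + (1/24)·15 + (1/24)·16 + (1/24)·18 + (1/24)·20 + (1/24)·24 = 35/4
Expected profit = 35/4 − 4 = 19/4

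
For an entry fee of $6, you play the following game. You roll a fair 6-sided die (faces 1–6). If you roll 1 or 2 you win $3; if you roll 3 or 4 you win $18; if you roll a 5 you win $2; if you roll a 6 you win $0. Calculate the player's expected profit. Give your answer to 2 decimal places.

$1.33

E[payout] = (1/6)·0 + (1/6)·2 + (1/3)·3 + (1/3)·18 = 22/3
Expected profit = 22/3 − 6 = 4/3 ≈ $1.33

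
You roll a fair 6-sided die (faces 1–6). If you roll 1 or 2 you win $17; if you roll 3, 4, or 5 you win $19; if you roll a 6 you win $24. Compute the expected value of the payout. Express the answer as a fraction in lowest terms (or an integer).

E[payout] = (1/3)·17 + (1/2)·19 + (1/6)·24 = 115/6

115/6 dollars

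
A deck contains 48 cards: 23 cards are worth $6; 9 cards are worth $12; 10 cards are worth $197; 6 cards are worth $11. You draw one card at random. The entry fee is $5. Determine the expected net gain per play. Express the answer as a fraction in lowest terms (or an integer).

E[payout] = (23/48)·6 + (9/48)·12 + (10/48)·197 + (6/48)·11 = 1141/24
Expected profit = 1141/24 − 5 = 1021/24

1021/24 dollars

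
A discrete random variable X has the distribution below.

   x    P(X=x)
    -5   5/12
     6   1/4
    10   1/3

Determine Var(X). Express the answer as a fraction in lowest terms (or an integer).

E[X] = (5/12)·(-5) + (1/4)·6 + (1/3)·10 = 11/4
E[X²] = (5/12)·25 + (1/4)·36 + (1/3)·100 = 211/4
Var(X) = 211/4 − (11/4)² = 723/16

723/16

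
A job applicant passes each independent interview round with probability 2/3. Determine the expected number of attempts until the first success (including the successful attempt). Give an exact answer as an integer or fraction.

For a geometric distribution, E[trials] = 1/p = 1/(2/3) = 3/2.

3/2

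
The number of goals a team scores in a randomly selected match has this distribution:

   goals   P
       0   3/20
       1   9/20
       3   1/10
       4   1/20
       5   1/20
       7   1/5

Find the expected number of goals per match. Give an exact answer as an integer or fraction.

E[X] = (3/20)·0 + (9/20)·1 + (1/10)·3 + (1/20)·4 + (1/20)·5 + (1/5)·7
     = 13/5

13/5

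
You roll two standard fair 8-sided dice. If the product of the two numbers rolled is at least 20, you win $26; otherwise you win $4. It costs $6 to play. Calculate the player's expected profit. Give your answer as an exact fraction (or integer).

E[payout] = (9/16)·4 + (7/16)·26 = 109/8
Expected profit = 109/8 − 6 = 61/8

61/8 dollars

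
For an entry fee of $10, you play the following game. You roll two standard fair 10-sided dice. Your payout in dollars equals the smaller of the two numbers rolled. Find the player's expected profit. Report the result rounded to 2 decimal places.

-$6.15

Distribution of the smaller of the two numbers rolled: 1 w.p. 19/100, 2 w.p. 17/100, 3 w.p. 3/20, 4 w.p. 13/100, 5 w.p. 11/100, 6 w.p. 9/100, …
E[payout] = (19/100)·1 + (17/100)·2 + (3/20)·3 + (13/100)·4 + (11/100)·5 + (9/100)·6 + (7/100)·7 + (1/20)·8 + (3/100)·9 + (1/100)·10 = 77/20
Expected profit = 77/20 − 10 = -123/20 ≈ -$6.15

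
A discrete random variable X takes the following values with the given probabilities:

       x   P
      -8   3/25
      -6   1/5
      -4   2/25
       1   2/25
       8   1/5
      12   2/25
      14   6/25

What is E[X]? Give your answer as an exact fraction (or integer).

88/25

E[X] = (3/25)·(-8) + (1/5)·(-6) + (2/25)·(-4) + (2/25)·1 + (1/5)·8 + (2/25)·12 + (6/25)·14
     = 88/25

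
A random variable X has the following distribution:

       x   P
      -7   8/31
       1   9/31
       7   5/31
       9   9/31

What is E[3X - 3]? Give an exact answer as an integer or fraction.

114/31

E[3x-3] = (8/31)·(-24) + (9/31)·0 + (5/31)·18 + (9/31)·24
     = 114/31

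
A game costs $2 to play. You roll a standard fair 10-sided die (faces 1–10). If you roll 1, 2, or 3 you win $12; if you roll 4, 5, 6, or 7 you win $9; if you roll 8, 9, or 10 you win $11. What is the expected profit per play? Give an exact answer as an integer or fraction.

E[payout] = (2/5)·9 + (3/10)·11 + (3/10)·12 = 21/2
Expected profit = 21/2 − 2 = 17/2

17/2 dollars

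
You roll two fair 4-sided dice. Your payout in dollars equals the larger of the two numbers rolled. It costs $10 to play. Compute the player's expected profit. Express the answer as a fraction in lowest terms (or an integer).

-55/8 dollars

Distribution of the larger of the two numbers rolled: 1 w.p. 1/16, 2 w.p. 3/16, 3 w.p. 5/16, 4 w.p. 7/16
E[payout] = (1/16)·1 + (3/16)·2 + (5/16)·3 + (7/16)·4 = 25/8
Expected profit = 25/8 − 10 = -55/8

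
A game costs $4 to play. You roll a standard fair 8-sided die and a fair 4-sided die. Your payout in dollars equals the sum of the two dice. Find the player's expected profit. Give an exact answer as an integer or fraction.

Distribution of the sum of the two dice: 2 w.p. 1/32, 3 w.p. 1/16, 4 w.p. 3/32, 5 w.p. 1/8, 6 w.p. 1/8, 7 w.p. 1/8, …
E[payout] = (1/32)·2 + (1/16)·3 + (3/32)·4 + (1/8)·5 + (1/8)·6 + (1/8)·7 + (1/8)·8 + (1/8)·9 + (3/32)·10 + (1/16)·11 + (1/32)·12 = 7
Expected profit = 7 − 4 = 3

$3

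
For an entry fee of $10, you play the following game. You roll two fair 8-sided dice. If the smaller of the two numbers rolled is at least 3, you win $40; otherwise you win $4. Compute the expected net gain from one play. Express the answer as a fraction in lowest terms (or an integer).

E[payout] = (7/16)·4 + (9/16)·40 = 97/4
Expected profit = 97/4 − 10 = 57/4

57/4 dollars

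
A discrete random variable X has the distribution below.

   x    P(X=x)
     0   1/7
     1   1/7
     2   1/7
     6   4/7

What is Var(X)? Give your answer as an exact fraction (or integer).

314/49

E[X] = (1/7)·0 + (1/7)·1 + (1/7)·2 + (4/7)·6 = 27/7
E[X²] = (1/7)·0 + (1/7)·1 + (1/7)·4 + (4/7)·36 = 149/7
Var(X) = 149/7 − (27/7)² = 314/49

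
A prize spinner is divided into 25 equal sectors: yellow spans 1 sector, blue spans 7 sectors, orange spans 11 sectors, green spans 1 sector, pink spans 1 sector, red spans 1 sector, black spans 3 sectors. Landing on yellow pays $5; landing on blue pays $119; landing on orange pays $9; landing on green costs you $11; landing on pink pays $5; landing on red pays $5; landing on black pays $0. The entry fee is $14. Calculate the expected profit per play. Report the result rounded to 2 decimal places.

$23.44

E[payout] = (1/25)·5 + (7/25)·119 + (11/25)·9 + (1/25)·(-11) + (1/25)·5 + (1/25)·5 + (3/25)·0 = 936/25
Expected profit = 936/25 − 14 = 586/25 ≈ $23.44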